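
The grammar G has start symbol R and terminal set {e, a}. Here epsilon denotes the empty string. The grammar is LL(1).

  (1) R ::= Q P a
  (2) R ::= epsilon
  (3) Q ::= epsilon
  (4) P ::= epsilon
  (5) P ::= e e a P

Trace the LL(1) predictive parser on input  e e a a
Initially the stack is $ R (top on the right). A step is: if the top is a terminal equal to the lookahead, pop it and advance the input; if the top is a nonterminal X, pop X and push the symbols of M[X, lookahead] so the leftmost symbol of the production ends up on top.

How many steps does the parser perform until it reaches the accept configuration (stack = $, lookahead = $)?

8

     Stack        Input      Action
  1  $ R          e e a a $  expand R ::= Q P a
  2  $ a P Q      e e a a $  expand Q ::= epsilon
  3  $ a P        e e a a $  expand P ::= e e a P
  4  $ a P a e e  e e a a $  match e
  5  $ a P a e    e a a $    match e
  6  $ a P a      a a $      match a
  7  $ a P        a $        expand P ::= epsilon
  8  $ a          a $        match a
Accept reached after 8 steps.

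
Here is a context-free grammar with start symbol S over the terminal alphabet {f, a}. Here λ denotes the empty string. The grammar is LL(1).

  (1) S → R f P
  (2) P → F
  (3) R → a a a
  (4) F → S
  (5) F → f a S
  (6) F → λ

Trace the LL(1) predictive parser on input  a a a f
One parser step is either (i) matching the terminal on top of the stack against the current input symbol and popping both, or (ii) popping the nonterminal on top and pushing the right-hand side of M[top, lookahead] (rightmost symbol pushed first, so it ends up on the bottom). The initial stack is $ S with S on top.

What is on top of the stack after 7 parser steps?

     Stack        Input      Action
  1  $ S          a a a f $  expand S → R f P
  2  $ P f R      a a a f $  expand R → a a a
  3  $ P f a a a  a a a f $  match a
  4  $ P f a a    a a f $    match a
  5  $ P f a      a f $      match a
  6  $ P f        f $        match f
  7  $ P          $          expand P → F
Stack after step 7: $ F (top = F).

F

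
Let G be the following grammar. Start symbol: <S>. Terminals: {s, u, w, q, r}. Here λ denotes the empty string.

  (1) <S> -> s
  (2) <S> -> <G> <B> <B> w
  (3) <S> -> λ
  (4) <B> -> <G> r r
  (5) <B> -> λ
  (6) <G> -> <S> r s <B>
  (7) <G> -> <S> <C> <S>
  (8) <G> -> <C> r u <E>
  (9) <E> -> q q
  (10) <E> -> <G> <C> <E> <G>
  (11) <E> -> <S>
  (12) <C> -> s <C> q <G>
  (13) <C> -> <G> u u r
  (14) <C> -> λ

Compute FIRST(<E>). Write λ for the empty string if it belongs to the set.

FIRST(<S>): from <S>->s we get {s}; from <S>-><G> <B> <B> w we get {r, s, u, w}; from <S>->λ we get {λ}. So FIRST(<S>) = {λ, r, s, u, w}.
FIRST(<B>): from <B>-><G> r r we get {r, s, u, w}; from <B>->λ we get {λ}. So FIRST(<B>) = {λ, r, s, u, w}.
FIRST(<G>): from <G>-><S> r s <B> we get {r, s, u, w}; from <G>-><S> <C> <S> we get {λ, r, s, u, w}; from <G>-><C> r u <E> we get {r, s, u, w}. So FIRST(<G>) = {λ, r, s, u, w}.
FIRST(<C>): from <C>->s <C> q <G> we get {s}; from <C>-><G> u u r we get {r, s, u, w}; from <C>->λ we get {λ}. So FIRST(<C>) = {λ, r, s, u, w}.
FIRST(<E>): from <E>->q q we get {q}; from <E>-><G> <C> <E> <G> we get {λ, q, r, s, u, w}; from <E>-><S> we get {λ, r, s, u, w}. So FIRST(<E>) = {λ, q, r, s, u, w}.

{λ, q, r, s, u, w}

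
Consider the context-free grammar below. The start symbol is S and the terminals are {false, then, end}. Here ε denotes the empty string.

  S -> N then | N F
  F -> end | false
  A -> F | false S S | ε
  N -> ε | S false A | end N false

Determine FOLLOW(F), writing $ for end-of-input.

{$, end, false, then}

FIRST(F): from F->end we get {end}; from F->false we get {false}. So FIRST(F) = {end, false}.
FIRST(A): from A->F we get {end, false}; from A->false S S we get {false}; from A->ε we get {ε}. So FIRST(A) = {ε, end, false}.
FIRST(S): from S->N then we get {end, false, then}; from S->N F we get {end, false, then}. So FIRST(S) = {end, false, then}.
FIRST(N): from N->ε we get {ε}; from N->S false A we get {end, false, then}; from N->end N false we get {end}. So FIRST(N) = {ε, end, false, then}.
FOLLOW(S) includes $ since S is the start symbol.
FOLLOW(N): in S->N then, N is followed by then with FIRST {then}; in S->N F, N is followed by F with FIRST {end, false}; in N->end N false, N is followed by false with FIRST {false}. Thus FOLLOW(N) = {end, false, then}.
FOLLOW(A): in N->S false A, the suffix after A is empty, so FOLLOW(A) ⊇ FOLLOW(N) = {end, false, then}. Thus FOLLOW(A) = {end, false, then}.
FOLLOW(S): in A->false S S (occurrence 1), S is followed by S with FIRST {end, false, then}; in A->false S S (occurrence 2), the suffix after S is empty, so FOLLOW(S) ⊇ FOLLOW(A) = {end, false, then}; in N->S false A, S is followed by false A with FIRST {false}. Thus FOLLOW(S) = {$, end, false, then}.
FOLLOW(F): in S->N F, the suffix after F is empty, so FOLLOW(F) ⊇ FOLLOW(S) = {$, end, false, then}; in A->F, the suffix after F is empty, so FOLLOW(F) ⊇ FOLLOW(A) = {end, false, then}. Thus FOLLOW(F) = {$, end, false, then}.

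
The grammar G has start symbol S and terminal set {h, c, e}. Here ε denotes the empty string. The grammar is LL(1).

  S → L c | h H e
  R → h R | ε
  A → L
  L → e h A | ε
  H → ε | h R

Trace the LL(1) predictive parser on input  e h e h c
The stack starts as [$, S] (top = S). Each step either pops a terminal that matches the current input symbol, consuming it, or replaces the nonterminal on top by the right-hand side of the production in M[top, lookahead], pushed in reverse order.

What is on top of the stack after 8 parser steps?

     Stack      Input        Action
  1  $ S        e h e h c $  expand S → L c
  2  $ c L      e h e h c $  expand L → e h A
  3  $ c A h e  e h e h c $  match e
  4  $ c A h    h e h c $    match h
  5  $ c A      e h c $      expand A → L
  6  $ c L      e h c $      expand L → e h A
  7  $ c A h e  e h c $      match e
  8  $ c A h    h c $        match h
Stack after step 8: $ c A (top = A).

A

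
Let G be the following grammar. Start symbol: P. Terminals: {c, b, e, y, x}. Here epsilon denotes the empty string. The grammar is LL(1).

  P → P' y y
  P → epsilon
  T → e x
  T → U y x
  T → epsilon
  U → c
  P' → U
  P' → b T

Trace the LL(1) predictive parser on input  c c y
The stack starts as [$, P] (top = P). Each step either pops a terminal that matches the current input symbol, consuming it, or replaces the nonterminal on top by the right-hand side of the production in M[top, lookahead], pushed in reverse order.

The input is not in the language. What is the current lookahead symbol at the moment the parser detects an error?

step 1: stack=$ P  input=c c y $  — expand P → P' y y
step 2: stack=$ y y P'  input=c c y $  — expand P' → U
step 3: stack=$ y y U  input=c c y $  — expand U → c
step 4: stack=$ y y c  input=c c y $  — match c
step 5: stack=$ y y  input=c y $  — error: top is terminal y but lookahead is c

c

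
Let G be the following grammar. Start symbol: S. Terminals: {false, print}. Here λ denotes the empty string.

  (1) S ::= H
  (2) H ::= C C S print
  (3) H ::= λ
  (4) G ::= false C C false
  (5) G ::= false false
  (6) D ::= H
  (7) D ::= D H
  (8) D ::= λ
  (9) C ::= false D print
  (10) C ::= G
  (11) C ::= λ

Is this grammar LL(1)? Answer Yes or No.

FIRST(S) = {λ, false, print}
FIRST(H) = {λ, false, print}
FIRST(G) = {false}
FIRST(D) = {λ, false, print}
FIRST(C) = {λ, false}
FOLLOW(S) = {$, print}
FOLLOW(H) = {$, false, print}
FOLLOW(G) = {false, print}
FOLLOW(D) = {false, print}
FOLLOW(C) = {false, print}
Cell M[C, false] receives both C ::= false D print and C ::= G and C ::= λ — the grammar is not LL(1).

No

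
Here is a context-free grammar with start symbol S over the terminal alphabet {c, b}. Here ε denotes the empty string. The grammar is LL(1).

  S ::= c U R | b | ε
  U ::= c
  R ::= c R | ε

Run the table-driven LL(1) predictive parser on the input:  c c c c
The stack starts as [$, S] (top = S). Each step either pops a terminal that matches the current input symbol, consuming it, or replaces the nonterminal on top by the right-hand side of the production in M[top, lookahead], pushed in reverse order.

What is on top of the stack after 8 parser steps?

R

step 1: stack=$ S  input=c c c c $  — expand S ::= c U R
step 2: stack=$ R U c  input=c c c c $  — match c
step 3: stack=$ R U  input=c c c $  — expand U ::= c
step 4: stack=$ R c  input=c c c $  — match c
step 5: stack=$ R  input=c c $  — expand R ::= c R
step 6: stack=$ R c  input=c c $  — match c
step 7: stack=$ R  input=c $  — expand R ::= c R
step 8: stack=$ R c  input=c $  — match c
Stack after step 8: $ R (top = R).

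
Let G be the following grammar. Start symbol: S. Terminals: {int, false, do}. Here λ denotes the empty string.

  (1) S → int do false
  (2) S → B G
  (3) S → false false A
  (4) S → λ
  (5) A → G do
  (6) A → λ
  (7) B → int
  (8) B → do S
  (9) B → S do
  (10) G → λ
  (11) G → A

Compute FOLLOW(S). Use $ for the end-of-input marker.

{$, do}

FIRST(S) = {λ, do, false, int}  (via B G)
FIRST(B) = {do, false, int}  (via S do)
FIRST(A) = {λ, do}  (via G do)
FIRST(G) = {λ, do}  (via A)
FOLLOW(S) includes $ since S is the start symbol.
FOLLOW(S): in B→do S, the suffix after S is empty, so FOLLOW(S) ⊇ FOLLOW(B) = {$, do}; in B→S do, S is followed by do with FIRST {do}. Thus FOLLOW(S) = {$, do}.
FOLLOW(B): in S→B G, B is followed by G with FIRST {λ, do}; in S→B G, the suffix after B is nullable, so FOLLOW(B) ⊇ FOLLOW(S) = {$, do}. Thus FOLLOW(B) = {$, do}.
FOLLOW(G): in S→B G, the suffix after G is empty, so FOLLOW(G) ⊇ FOLLOW(S) = {$, do}; in A→G do, G is followed by do with FIRST {do}. Thus FOLLOW(G) = {$, do}.
FOLLOW(A): in S→false false A, the suffix after A is empty, so FOLLOW(A) ⊇ FOLLOW(S) = {$, do}; in G→A, the suffix after A is empty, so FOLLOW(A) ⊇ FOLLOW(G) = {$, do}. Thus FOLLOW(A) = {$, do}.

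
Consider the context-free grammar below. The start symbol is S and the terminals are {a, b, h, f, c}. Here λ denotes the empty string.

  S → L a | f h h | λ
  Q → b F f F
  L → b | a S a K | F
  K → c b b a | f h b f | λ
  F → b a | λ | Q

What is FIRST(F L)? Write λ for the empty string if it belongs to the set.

{λ, a, b}

FIRST(Q) = {b}
FIRST(K) = {λ, c, f}
FIRST(F) = {λ, b}  (via Q)
FIRST(L) = {λ, a, b}  (via F)
FIRST(S) = {λ, a, b, f}  (via L a)
FIRST(F L): take FIRST of each symbol in turn, carrying on past any symbol whose FIRST contains λ; result {λ, a, b}.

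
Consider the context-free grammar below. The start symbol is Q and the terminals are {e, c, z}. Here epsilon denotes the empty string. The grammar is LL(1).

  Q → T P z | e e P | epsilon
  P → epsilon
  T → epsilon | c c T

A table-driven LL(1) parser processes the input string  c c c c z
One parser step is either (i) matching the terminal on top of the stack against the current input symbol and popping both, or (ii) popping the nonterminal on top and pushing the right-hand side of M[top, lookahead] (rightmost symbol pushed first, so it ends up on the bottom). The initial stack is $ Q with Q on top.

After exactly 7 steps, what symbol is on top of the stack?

     Stack        Input        Action
  1  $ Q          c c c c z $  expand Q → T P z
  2  $ z P T      c c c c z $  expand T → c c T
  3  $ z P T c c  c c c c z $  match c
  4  $ z P T c    c c c z $    match c
  5  $ z P T      c c z $      expand T → c c T
  6  $ z P T c c  c c z $      match c
  7  $ z P T c    c z $        match c
Stack after step 7: $ z P T (top = T).

T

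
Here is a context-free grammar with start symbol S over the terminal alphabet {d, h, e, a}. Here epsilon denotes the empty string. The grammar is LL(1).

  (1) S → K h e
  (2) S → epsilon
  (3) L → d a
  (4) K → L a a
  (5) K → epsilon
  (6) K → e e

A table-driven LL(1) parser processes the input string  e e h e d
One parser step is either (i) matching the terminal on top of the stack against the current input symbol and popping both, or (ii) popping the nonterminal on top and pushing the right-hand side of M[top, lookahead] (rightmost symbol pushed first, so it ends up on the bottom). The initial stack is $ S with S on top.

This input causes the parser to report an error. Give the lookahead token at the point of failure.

     Stack      Input        Action
  1  $ S        e e h e d $  expand S → K h e
  2  $ e h K    e e h e d $  expand K → e e
  3  $ e h e e  e e h e d $  match e
  4  $ e h e    e h e d $    match e
  5  $ e h      h e d $      match h
  6  $ e        e d $        match e
  7  $          d $          error: stack empty but input remains

d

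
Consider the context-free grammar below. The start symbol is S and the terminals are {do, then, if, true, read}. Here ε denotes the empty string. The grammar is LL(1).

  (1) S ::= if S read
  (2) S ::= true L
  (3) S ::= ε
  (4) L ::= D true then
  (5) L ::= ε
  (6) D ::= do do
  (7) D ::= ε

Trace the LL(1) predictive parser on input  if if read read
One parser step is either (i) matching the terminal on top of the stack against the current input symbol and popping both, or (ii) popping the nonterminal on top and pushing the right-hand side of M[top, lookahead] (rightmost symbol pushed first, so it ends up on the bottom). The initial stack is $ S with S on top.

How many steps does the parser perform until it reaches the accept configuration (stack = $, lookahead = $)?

7

     Stack             Input              Action
  1  $ S               if if read read $  expand S ::= if S read
  2  $ read S if       if if read read $  match if
  3  $ read S          if read read $     expand S ::= if S read
  4  $ read read S if  if read read $     match if
  5  $ read read S     read read $        expand S ::= ε
  6  $ read read       read read $        match read
  7  $ read            read $             match read
Accept reached after 7 steps.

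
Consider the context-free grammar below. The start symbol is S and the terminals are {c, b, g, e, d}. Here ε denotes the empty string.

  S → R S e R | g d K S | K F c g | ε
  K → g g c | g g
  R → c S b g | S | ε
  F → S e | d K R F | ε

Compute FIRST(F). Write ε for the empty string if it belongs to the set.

FIRST(K) = {g}
FIRST(S) = {ε, c, e, g}  (via R S e R, K F c g)
FIRST(R) = {ε, c, e, g}  (via S)
FIRST(F) = {ε, c, d, e, g}  (via S e)

{ε, c, d, e, g}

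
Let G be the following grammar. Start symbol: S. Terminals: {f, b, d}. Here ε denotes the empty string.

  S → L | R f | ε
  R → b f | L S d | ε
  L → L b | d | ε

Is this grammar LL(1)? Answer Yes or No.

FIRST(S) = {ε, b, d, f}
FIRST(R) = {ε, b, d, f}
FIRST(L) = {ε, b, d}
FOLLOW(S) = {$, d}
FOLLOW(R) = {f}
FOLLOW(L) = {$, b, d, f}
Cell M[L, b] receives both L → L b and L → ε — the grammar is not LL(1).

No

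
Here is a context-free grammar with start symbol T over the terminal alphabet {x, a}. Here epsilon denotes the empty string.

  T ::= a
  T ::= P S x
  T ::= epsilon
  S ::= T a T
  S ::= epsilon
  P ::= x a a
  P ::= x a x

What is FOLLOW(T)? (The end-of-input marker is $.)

FIRST(P): from P::=x a a we get {x}; from P::=x a x we get {x}. So FIRST(P) = {x}.
FIRST(T): from T::=a we get {a}; from T::=P S x we get {x}; from T::=epsilon we get {epsilon}. So FIRST(T) = {epsilon, a, x}.
FIRST(S): from S::=T a T we get {a, x}; from S::=epsilon we get {epsilon}. So FIRST(S) = {epsilon, a, x}.
FOLLOW(T) includes $ since T is the start symbol.
FOLLOW(S): in T::=P S x, S is followed by x with FIRST {x}. Thus FOLLOW(S) = {x}.
FOLLOW(T): in S::=T a T (occurrence 1), T is followed by a T with FIRST {a}; in S::=T a T (occurrence 2), the suffix after T is empty, so FOLLOW(T) ⊇ FOLLOW(S) = {x}. Thus FOLLOW(T) = {$, a, x}.
FOLLOW(P): in T::=P S x, P is followed by S x with FIRST {a, x}. Thus FOLLOW(P) = {a, x}.

{$, a, x}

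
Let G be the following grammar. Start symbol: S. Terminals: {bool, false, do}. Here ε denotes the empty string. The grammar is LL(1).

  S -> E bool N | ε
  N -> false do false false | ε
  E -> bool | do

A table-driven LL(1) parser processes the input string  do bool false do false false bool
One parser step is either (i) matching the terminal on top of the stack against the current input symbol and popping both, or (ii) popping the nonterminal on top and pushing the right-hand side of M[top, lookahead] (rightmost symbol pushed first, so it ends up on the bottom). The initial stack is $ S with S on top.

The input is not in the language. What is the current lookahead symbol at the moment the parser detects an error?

      Stack                   Input                                Action
   1  $ S                     do bool false do false false bool $  expand S -> E bool N
   2  $ N bool E              do bool false do false false bool $  expand E -> do
   3  $ N bool do             do bool false do false false bool $  match do
   4  $ N bool                bool false do false false bool $     match bool
   5  $ N                     false do false false bool $          expand N -> false do false false
   6  $ false false do false  false do false false bool $          match false
   7  $ false false do        do false false bool $                match do
   8  $ false false           false false bool $                   match false
   9  $ false                 false bool $                         match false
  10  $                       bool $                               error: stack empty but input remains

bool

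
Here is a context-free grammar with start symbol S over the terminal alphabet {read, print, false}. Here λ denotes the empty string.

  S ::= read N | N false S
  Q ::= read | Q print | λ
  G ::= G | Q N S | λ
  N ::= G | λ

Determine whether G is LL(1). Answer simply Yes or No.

No

FIRST(S) = {false, print, read}
FIRST(Q) = {λ, print, read}
FIRST(G) = {λ, false, print, read}
FIRST(N) = {λ, false, print, read}
FOLLOW(S) = {$, false, print, read}
FOLLOW(Q) = {false, print, read}
FOLLOW(G) = {$, false, print, read}
FOLLOW(N) = {$, false, print, read}
Cell M[G, $] receives both G ::= G and G ::= λ — the grammar is not LL(1).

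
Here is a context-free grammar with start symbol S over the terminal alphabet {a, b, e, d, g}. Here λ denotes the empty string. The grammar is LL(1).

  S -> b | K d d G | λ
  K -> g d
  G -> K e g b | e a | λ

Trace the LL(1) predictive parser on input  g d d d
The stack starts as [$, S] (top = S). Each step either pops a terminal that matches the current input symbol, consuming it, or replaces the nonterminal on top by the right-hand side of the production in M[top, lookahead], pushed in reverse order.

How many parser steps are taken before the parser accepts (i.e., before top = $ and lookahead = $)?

step 1: stack=$ S  input=g d d d $  — expand S -> K d d G
step 2: stack=$ G d d K  input=g d d d $  — expand K -> g d
step 3: stack=$ G d d d g  input=g d d d $  — match g
step 4: stack=$ G d d d  input=d d d $  — match d
step 5: stack=$ G d d  input=d d $  — match d
step 6: stack=$ G d  input=d $  — match d
step 7: stack=$ G  input=$  — expand G -> λ
Accept reached after 7 steps.

7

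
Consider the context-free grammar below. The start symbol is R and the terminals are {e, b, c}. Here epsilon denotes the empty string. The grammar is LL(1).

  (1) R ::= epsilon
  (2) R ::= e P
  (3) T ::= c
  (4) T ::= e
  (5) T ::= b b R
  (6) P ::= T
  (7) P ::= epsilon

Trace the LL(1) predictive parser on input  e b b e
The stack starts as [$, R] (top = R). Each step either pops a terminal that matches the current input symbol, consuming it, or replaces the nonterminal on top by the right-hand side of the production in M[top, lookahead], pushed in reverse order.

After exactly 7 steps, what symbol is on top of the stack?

e

step 1: stack=$ R  input=e b b e $  — expand R ::= e P
step 2: stack=$ P e  input=e b b e $  — match e
step 3: stack=$ P  input=b b e $  — expand P ::= T
step 4: stack=$ T  input=b b e $  — expand T ::= b b R
step 5: stack=$ R b b  input=b b e $  — match b
step 6: stack=$ R b  input=b e $  — match b
step 7: stack=$ R  input=e $  — expand R ::= e P
Stack after step 7: $ P e (top = e).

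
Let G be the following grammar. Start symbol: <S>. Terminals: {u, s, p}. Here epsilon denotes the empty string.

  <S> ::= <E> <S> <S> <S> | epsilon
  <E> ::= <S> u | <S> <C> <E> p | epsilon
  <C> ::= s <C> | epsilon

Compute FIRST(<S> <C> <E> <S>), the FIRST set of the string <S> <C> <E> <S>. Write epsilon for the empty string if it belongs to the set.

FIRST(<C>) = {epsilon, s}
FIRST(<S>) = {epsilon, p, s, u}  (via <E> <S> <S> <S>)
FIRST(<E>) = {epsilon, p, s, u}  (via <S> u, <S> <C> <E> p)
FIRST(<S> <C> <E> <S>): take FIRST of each symbol in turn, carrying on past any symbol whose FIRST contains epsilon; result {epsilon, p, s, u}.

{epsilon, p, s, u}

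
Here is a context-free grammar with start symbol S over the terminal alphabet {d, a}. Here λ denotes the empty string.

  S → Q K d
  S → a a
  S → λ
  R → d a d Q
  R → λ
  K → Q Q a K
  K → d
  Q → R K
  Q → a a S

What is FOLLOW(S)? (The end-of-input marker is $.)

{$, a, d}

FIRST(R): from R→d a d Q we get {d}; from R→λ we get {λ}. So FIRST(R) = {λ, d}.
FIRST(S): from S→Q K d we get {a, d}; from S→a a we get {a}; from S→λ we get {λ}. So FIRST(S) = {λ, a, d}.
FIRST(K): from K→Q Q a K we get {a, d}; from K→d we get {d}. So FIRST(K) = {a, d}.
FIRST(Q): from Q→R K we get {a, d}; from Q→a a S we get {a}. So FIRST(Q) = {a, d}.
FOLLOW(S) includes $ since S is the start symbol.
FOLLOW(R): in Q→R K, R is followed by K with FIRST {a, d}. Thus FOLLOW(R) = {a, d}.
FOLLOW(Q): in S→Q K d, Q is followed by K d with FIRST {a, d}; in R→d a d Q, the suffix after Q is empty, so FOLLOW(Q) ⊇ FOLLOW(R) = {a, d}; in K→Q Q a K (occurrence 1), Q is followed by Q a K with FIRST {a, d}; in K→Q Q a K (occurrence 2), Q is followed by a K with FIRST {a}. Thus FOLLOW(Q) = {a, d}.
FOLLOW(S): in Q→a a S, the suffix after S is empty, so FOLLOW(S) ⊇ FOLLOW(Q) = {a, d}. Thus FOLLOW(S) = {$, a, d}.
FOLLOW(K): in S→Q K d, K is followed by d with FIRST {d}; in K→Q Q a K, the suffix after K is empty (adds nothing new); in Q→R K, the suffix after K is empty, so FOLLOW(K) ⊇ FOLLOW(Q) = {a, d}. Thus FOLLOW(K) = {a, d}.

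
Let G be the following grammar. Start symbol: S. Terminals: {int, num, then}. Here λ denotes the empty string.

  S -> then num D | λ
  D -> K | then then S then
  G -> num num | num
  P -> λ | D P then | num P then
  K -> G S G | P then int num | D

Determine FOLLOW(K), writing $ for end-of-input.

{$, num, then}

FIRST(S) = {λ, then}
FIRST(G) = {num}
FIRST(D) = {num, then}  (via K)
FIRST(P) = {λ, num, then}  (via D P then)
FIRST(K) = {num, then}  (via G S G, P then int num, D)
FOLLOW(S) includes $ since S is the start symbol.
FOLLOW(S): in D->then then S then, S is followed by then with FIRST {then}; in K->G S G, S is followed by G with FIRST {num}. Thus FOLLOW(S) = {$, num, then}.
FOLLOW(P): in P->D P then, P is followed by then with FIRST {then}; in P->num P then, P is followed by then with FIRST {then}; in K->P then int num, P is followed by then int num with FIRST {then}. Thus FOLLOW(P) = {then}.
FOLLOW(D): in S->then num D, the suffix after D is empty, so FOLLOW(D) ⊇ FOLLOW(S) = {$, num, then}; in P->D P then, D is followed by P then with FIRST {num, then}; in K->D, the suffix after D is empty, so FOLLOW(D) ⊇ FOLLOW(K) = {$, num, then}. Thus FOLLOW(D) = {$, num, then}.
FOLLOW(K): in D->K, the suffix after K is empty, so FOLLOW(K) ⊇ FOLLOW(D) = {$, num, then}. Thus FOLLOW(K) = {$, num, then}.
FOLLOW(G): in K->G S G (occurrence 1), G is followed by S G with FIRST {num, then}; in K->G S G (occurrence 2), the suffix after G is empty, so FOLLOW(G) ⊇ FOLLOW(K) = {$, num, then}. Thus FOLLOW(G) = {$, num, then}.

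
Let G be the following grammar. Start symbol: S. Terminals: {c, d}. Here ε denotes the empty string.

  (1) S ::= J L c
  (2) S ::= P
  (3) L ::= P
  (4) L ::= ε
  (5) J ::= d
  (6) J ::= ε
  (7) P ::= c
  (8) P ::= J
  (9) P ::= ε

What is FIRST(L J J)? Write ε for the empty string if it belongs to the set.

{ε, c, d}

FIRST(J) = {ε, d}
FIRST(P) = {ε, c, d}  (via J)
FIRST(L) = {ε, c, d}  (via P)
FIRST(S) = {ε, c, d}  (via J L c, P)
FIRST(L J J): take FIRST of each symbol in turn, carrying on past any symbol whose FIRST contains ε; result {ε, c, d}.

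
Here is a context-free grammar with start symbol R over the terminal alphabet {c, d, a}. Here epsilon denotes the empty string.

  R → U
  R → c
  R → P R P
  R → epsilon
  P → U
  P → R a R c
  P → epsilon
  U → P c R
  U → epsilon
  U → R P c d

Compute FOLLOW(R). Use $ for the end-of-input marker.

{$, a, c}

FIRST(R) = {epsilon, a, c}  (via U, P R P)
FIRST(P) = {epsilon, a, c}  (via U, R a R c)
FIRST(U) = {epsilon, a, c}  (via P c R, R P c d)
FOLLOW(R) includes $ since R is the start symbol.
FOLLOW(R): in R→P R P, R is followed by P with FIRST {epsilon, a, c}; in R→P R P, the suffix after R is nullable (adds nothing new); in P→R a R c (occurrence 1), R is followed by a R c with FIRST {a}; in P→R a R c (occurrence 2), R is followed by c with FIRST {c}; in U→P c R, the suffix after R is empty, so FOLLOW(R) ⊇ FOLLOW(U) = {$, a, c}; in U→R P c d, R is followed by P c d with FIRST {a, c}. Thus FOLLOW(R) = {$, a, c}.
FOLLOW(P): in R→P R P (occurrence 1), P is followed by R P with FIRST {epsilon, a, c}; in R→P R P (occurrence 1), the suffix after P is nullable, so FOLLOW(P) ⊇ FOLLOW(R) = {$, a, c}; in R→P R P (occurrence 2), the suffix after P is empty, so FOLLOW(P) ⊇ FOLLOW(R) = {$, a, c}; in U→P c R, P is followed by c R with FIRST {c}; in U→R P c d, P is followed by c d with FIRST {c}. Thus FOLLOW(P) = {$, a, c}.
FOLLOW(U): in R→U, the suffix after U is empty, so FOLLOW(U) ⊇ FOLLOW(R) = {$, a, c}; in P→U, the suffix after U is empty, so FOLLOW(U) ⊇ FOLLOW(P) = {$, a, c}. Thus FOLLOW(U) = {$, a, c}.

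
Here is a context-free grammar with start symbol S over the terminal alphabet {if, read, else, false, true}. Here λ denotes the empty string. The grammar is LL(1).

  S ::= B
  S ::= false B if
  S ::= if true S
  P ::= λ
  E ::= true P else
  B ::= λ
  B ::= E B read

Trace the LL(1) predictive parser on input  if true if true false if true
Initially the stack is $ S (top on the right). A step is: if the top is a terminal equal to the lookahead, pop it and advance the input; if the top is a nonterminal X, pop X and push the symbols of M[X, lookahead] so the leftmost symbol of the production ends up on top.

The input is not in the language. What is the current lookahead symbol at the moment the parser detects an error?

true

      Stack         Input                            Action
   1  $ S           if true if true false if true $  expand S ::= if true S
   2  $ S true if   if true if true false if true $  match if
   3  $ S true      true if true false if true $     match true
   4  $ S           if true false if true $          expand S ::= if true S
   5  $ S true if   if true false if true $          match if
   6  $ S true      true false if true $             match true
   7  $ S           false if true $                  expand S ::= false B if
   8  $ if B false  false if true $                  match false
   9  $ if B        if true $                        expand B ::= λ
  10  $ if          if true $                        match if
  11  $             true $                           error: stack empty but input remains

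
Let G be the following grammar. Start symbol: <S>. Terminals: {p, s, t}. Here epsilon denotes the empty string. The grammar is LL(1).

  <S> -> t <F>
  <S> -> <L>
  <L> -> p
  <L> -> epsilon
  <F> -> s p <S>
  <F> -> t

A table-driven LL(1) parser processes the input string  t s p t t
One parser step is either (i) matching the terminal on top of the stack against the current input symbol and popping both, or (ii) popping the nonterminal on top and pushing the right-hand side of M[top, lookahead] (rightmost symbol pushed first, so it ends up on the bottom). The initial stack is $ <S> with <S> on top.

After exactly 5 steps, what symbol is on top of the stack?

<S>

     Stack      Input        Action
  1  $ <S>      t s p t t $  expand <S> -> t <F>
  2  $ <F> t    t s p t t $  match t
  3  $ <F>      s p t t $    expand <F> -> s p <S>
  4  $ <S> p s  s p t t $    match s
  5  $ <S> p    p t t $      match p
Stack after step 5: $ <S> (top = <S>).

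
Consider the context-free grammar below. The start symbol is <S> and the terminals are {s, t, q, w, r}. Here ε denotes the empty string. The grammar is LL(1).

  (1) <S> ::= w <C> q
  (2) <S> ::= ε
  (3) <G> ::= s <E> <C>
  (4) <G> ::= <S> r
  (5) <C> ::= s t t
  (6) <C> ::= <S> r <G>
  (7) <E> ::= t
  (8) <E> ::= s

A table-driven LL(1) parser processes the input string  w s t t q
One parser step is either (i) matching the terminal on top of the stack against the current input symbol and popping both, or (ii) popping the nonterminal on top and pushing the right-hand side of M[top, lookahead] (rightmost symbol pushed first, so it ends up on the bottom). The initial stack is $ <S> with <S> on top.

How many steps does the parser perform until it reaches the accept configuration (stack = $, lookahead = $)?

7

     Stack      Input        Action
  1  $ <S>      w s t t q $  expand <S> ::= w <C> q
  2  $ q <C> w  w s t t q $  match w
  3  $ q <C>    s t t q $    expand <C> ::= s t t
  4  $ q t t s  s t t q $    match s
  5  $ q t t    t t q $      match t
  6  $ q t      t q $        match t
  7  $ q        q $          match q
Accept reached after 7 steps.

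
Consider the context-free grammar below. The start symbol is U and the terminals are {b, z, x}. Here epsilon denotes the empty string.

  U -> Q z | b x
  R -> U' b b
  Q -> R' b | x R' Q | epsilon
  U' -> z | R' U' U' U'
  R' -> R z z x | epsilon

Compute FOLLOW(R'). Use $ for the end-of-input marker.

{b, x, z}

FIRST(U) = {b, x, z}  (via Q z)
FIRST(R) = {z}  (via U' b b)
FIRST(R') = {epsilon, z}  (via R z z x)
FIRST(Q) = {epsilon, b, x, z}  (via R' b)
FIRST(U') = {z}  (via R' U' U' U')
FOLLOW(U) includes $ since U is the start symbol.
FOLLOW(U): U appears on no right-hand side. Thus FOLLOW(U) = {$}.
FOLLOW(R): in R'->R z z x, R is followed by z z x with FIRST {z}. Thus FOLLOW(R) = {z}.
FOLLOW(Q): in U->Q z, Q is followed by z with FIRST {z}; in Q->x R' Q, the suffix after Q is empty (adds nothing new). Thus FOLLOW(Q) = {z}.
FOLLOW(U'): in R->U' b b, U' is followed by b b with FIRST {b}; in U'->R' U' U' U' (occurrence 1), U' is followed by U' U' with FIRST {z}; in U'->R' U' U' U' (occurrence 2), U' is followed by U' with FIRST {z}; in U'->R' U' U' U' (occurrence 3), the suffix after U' is empty (adds nothing new). Thus FOLLOW(U') = {b, z}.
FOLLOW(R'): in Q->R' b, R' is followed by b with FIRST {b}; in Q->x R' Q, R' is followed by Q with FIRST {epsilon, b, x, z}; in Q->x R' Q, the suffix after R' is nullable, so FOLLOW(R') ⊇ FOLLOW(Q) = {z}; in U'->R' U' U' U', R' is followed by U' U' U' with FIRST {z}. Thus FOLLOW(R') = {b, x, z}.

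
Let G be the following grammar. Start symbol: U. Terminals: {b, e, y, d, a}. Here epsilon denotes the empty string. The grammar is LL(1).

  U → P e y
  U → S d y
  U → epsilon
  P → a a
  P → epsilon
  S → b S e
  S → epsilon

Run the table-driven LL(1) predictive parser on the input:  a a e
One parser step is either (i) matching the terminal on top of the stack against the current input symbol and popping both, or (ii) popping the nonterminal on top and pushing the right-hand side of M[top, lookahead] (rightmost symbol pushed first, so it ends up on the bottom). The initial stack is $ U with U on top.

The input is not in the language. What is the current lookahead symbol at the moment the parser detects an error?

$

step 1: stack=$ U  input=a a e $  — expand U → P e y
step 2: stack=$ y e P  input=a a e $  — expand P → a a
step 3: stack=$ y e a a  input=a a e $  — match a
step 4: stack=$ y e a  input=a e $  — match a
step 5: stack=$ y e  input=e $  — match e
step 6: stack=$ y  input=$  — error: top is terminal y but lookahead is $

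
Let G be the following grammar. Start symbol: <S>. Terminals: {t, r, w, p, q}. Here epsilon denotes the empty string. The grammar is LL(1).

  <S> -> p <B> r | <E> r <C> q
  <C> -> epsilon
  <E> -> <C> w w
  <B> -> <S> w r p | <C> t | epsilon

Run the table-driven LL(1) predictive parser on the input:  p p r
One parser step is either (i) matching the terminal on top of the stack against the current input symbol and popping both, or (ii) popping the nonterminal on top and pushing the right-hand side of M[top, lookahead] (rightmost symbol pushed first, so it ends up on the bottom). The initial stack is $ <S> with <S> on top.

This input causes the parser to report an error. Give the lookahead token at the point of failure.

step 1: stack=$ <S>  input=p p r $  — expand <S> -> p <B> r
step 2: stack=$ r <B> p  input=p p r $  — match p
step 3: stack=$ r <B>  input=p r $  — expand <B> -> <S> w r p
step 4: stack=$ r p r w <S>  input=p r $  — expand <S> -> p <B> r
step 5: stack=$ r p r w r <B> p  input=p r $  — match p
step 6: stack=$ r p r w r <B>  input=r $  — expand <B> -> epsilon
step 7: stack=$ r p r w r  input=r $  — match r
step 8: stack=$ r p r w  input=$  — error: top is terminal w but lookahead is $

$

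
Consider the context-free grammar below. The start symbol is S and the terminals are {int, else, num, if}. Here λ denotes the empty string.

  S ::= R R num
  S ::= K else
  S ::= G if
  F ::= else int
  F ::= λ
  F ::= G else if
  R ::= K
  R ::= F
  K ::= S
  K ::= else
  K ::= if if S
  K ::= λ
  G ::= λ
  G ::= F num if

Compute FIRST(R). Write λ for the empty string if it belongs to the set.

FIRST(S): from S::=R R num we get {else, if, num}; from S::=K else we get {else, if, num}; from S::=G if we get {else, if, num}. So FIRST(S) = {else, if, num}.
FIRST(K): from K::=S we get {else, if, num}; from K::=else we get {else}; from K::=if if S we get {if}; from K::=λ we get {λ}. So FIRST(K) = {λ, else, if, num}.
FIRST(F): from F::=else int we get {else}; from F::=λ we get {λ}; from F::=G else if we get {else, num}. So FIRST(F) = {λ, else, num}.
FIRST(R): from R::=K we get {λ, else, if, num}; from R::=F we get {λ, else, num}. So FIRST(R) = {λ, else, if, num}.
FIRST(G): from G::=λ we get {λ}; from G::=F num if we get {else, num}. So FIRST(G) = {λ, else, num}.

{λ, else, if, num}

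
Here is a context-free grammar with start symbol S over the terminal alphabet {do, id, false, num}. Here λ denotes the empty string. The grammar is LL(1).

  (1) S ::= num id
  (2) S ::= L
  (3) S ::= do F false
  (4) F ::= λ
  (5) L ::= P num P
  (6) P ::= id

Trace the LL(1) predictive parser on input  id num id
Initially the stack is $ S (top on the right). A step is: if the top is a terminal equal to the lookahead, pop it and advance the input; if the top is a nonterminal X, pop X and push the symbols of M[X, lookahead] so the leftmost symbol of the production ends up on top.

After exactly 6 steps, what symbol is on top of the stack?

     Stack       Input        Action
  1  $ S         id num id $  expand S ::= L
  2  $ L         id num id $  expand L ::= P num P
  3  $ P num P   id num id $  expand P ::= id
  4  $ P num id  id num id $  match id
  5  $ P num     num id $     match num
  6  $ P         id $         expand P ::= id
Stack after step 6: $ id (top = id).

id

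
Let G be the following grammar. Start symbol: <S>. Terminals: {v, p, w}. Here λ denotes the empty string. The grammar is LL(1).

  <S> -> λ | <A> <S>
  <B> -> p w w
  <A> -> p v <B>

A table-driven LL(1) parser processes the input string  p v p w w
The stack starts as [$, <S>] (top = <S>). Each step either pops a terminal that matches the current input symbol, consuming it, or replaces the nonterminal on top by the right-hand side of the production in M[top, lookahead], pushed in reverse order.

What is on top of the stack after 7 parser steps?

step 1: stack=$ <S>  input=p v p w w $  — expand <S> -> <A> <S>
step 2: stack=$ <S> <A>  input=p v p w w $  — expand <A> -> p v <B>
step 3: stack=$ <S> <B> v p  input=p v p w w $  — match p
step 4: stack=$ <S> <B> v  input=v p w w $  — match v
step 5: stack=$ <S> <B>  input=p w w $  — expand <B> -> p w w
step 6: stack=$ <S> w w p  input=p w w $  — match p
step 7: stack=$ <S> w w  input=w w $  — match w
Stack after step 7: $ <S> w (top = w).

w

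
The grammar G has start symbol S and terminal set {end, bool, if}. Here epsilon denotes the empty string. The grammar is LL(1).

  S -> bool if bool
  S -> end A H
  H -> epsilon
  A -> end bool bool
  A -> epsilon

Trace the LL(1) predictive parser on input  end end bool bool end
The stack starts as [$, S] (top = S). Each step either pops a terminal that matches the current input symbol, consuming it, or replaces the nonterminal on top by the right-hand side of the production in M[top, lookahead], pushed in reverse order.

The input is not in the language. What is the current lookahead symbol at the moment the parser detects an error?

end

     Stack              Input                    Action
  1  $ S                end end bool bool end $  expand S -> end A H
  2  $ H A end          end end bool bool end $  match end
  3  $ H A              end bool bool end $      expand A -> end bool bool
  4  $ H bool bool end  end bool bool end $      match end
  5  $ H bool bool      bool bool end $          match bool
  6  $ H bool           bool end $               match bool
  7  $ H                end $                    error: M[H, end] is empty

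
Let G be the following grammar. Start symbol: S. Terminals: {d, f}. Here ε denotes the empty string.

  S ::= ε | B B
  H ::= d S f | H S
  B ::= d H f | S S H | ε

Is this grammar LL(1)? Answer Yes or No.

No

FIRST(S) = {ε, d}
FIRST(H) = {d}
FIRST(B) = {ε, d}
FOLLOW(S) = {$, d, f}
FOLLOW(H) = {$, d, f}
FOLLOW(B) = {$, d, f}
Cell M[B, d] receives both B ::= d H f and B ::= S S H and B ::= ε — the grammar is not LL(1).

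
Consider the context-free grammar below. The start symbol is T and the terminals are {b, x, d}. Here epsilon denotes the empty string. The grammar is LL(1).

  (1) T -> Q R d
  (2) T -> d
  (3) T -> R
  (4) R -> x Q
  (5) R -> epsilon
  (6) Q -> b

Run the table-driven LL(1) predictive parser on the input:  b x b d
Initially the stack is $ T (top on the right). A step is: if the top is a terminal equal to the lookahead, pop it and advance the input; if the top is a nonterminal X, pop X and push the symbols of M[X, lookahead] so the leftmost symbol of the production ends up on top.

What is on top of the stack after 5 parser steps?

Q

step 1: stack=$ T  input=b x b d $  — expand T -> Q R d
step 2: stack=$ d R Q  input=b x b d $  — expand Q -> b
step 3: stack=$ d R b  input=b x b d $  — match b
step 4: stack=$ d R  input=x b d $  — expand R -> x Q
step 5: stack=$ d Q x  input=x b d $  — match x
Stack after step 5: $ d Q (top = Q).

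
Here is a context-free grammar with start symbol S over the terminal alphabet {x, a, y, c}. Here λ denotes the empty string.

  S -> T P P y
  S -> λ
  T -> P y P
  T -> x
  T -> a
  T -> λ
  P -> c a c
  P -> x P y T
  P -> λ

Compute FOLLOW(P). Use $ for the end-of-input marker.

FIRST(P): from P->c a c we get {c}; from P->x P y T we get {x}; from P->λ we get {λ}. So FIRST(P) = {λ, c, x}.
FIRST(T): from T->P y P we get {c, x, y}; from T->x we get {x}; from T->a we get {a}; from T->λ we get {λ}. So FIRST(T) = {λ, a, c, x, y}.
FIRST(S): from S->T P P y we get {a, c, x, y}; from S->λ we get {λ}. So FIRST(S) = {λ, a, c, x, y}.
FOLLOW(S) includes $ since S is the start symbol.
FOLLOW(S): S appears on no right-hand side. Thus FOLLOW(S) = {$}.
FOLLOW(T): in S->T P P y, T is followed by P P y with FIRST {c, x, y}; in P->x P y T, the suffix after T is empty, so FOLLOW(T) ⊇ FOLLOW(P) = {c, x, y}. Thus FOLLOW(T) = {c, x, y}.
FOLLOW(P): in S->T P P y (occurrence 1), P is followed by P y with FIRST {c, x, y}; in S->T P P y (occurrence 2), P is followed by y with FIRST {y}; in T->P y P (occurrence 1), P is followed by y P with FIRST {y}; in T->P y P (occurrence 2), the suffix after P is empty, so FOLLOW(P) ⊇ FOLLOW(T) = {c, x, y}; in P->x P y T, P is followed by y T with FIRST {y}. Thus FOLLOW(P) = {c, x, y}.

{c, x, y}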